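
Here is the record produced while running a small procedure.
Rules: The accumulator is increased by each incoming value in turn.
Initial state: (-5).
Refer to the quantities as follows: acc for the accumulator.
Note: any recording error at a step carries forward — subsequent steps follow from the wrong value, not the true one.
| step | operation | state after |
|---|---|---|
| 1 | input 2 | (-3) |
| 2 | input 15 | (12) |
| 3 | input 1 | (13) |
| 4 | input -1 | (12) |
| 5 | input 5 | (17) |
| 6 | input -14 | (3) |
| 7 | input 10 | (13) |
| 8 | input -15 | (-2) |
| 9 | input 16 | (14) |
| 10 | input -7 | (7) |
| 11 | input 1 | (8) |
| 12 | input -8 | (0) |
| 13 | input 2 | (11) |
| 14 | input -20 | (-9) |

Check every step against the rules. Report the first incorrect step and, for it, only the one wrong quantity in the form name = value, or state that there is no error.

step 13, acc = 2

step 1: acc = -5 + 2 = -3 -> no discrepancy
step 2: acc = -3 + 15 = 12 -> exactly as logged
step 3: acc = 12 + 1 = 13 -> agrees with the record
step 4: acc = 13 + -1 = 12 -> same as recorded
step 5: acc = 12 + 5 = 17 -> exactly as logged
step 6: acc = 17 + -14 = 3 -> no discrepancy
step 7: acc = 3 + 10 = 13 -> checks out
step 8: acc = 13 + -15 = -2 -> no discrepancy
step 9: acc = -2 + 16 = 14 -> same as recorded
step 10: acc = 14 + -7 = 7 -> exactly as logged
step 11: acc = 7 + 1 = 8 -> consistent with the record
step 12: acc = 8 + -8 = 0 -> matches
step 13: acc = 0 + 2 = 2 -> the entry is off here
So the first discrepancy is step 13, where the right value is acc = 2.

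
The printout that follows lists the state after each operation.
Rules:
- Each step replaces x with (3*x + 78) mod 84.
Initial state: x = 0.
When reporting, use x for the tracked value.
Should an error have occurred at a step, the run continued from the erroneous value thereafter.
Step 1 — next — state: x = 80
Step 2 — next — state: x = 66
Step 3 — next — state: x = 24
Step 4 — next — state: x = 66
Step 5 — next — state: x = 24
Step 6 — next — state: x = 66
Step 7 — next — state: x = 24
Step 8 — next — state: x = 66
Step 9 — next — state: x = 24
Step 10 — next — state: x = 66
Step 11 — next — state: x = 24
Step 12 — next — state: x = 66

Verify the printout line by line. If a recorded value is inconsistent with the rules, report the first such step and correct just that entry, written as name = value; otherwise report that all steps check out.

step 1: x = (3*0 + 78) mod 84 = 78 -> this is not what the printout shows
That makes step 1 the first incorrect line — x = 78 is what it should show.

step 1, x = 78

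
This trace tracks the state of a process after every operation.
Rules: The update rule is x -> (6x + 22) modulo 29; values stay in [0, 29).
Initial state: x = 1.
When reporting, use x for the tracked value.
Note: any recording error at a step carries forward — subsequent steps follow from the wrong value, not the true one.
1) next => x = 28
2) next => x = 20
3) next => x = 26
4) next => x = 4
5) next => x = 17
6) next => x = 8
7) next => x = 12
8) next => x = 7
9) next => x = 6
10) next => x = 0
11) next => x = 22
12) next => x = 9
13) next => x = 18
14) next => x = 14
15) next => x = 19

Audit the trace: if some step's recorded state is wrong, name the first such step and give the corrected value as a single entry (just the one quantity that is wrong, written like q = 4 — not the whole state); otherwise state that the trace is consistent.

step 2, x = 16

1. x = (6*1 + 22) mod 29 = 28 (agrees with the trace)
2. x = (6*28 + 22) mod 29 = 16 (not what was recorded)
First incorrect step: 2; the correct value is x = 16.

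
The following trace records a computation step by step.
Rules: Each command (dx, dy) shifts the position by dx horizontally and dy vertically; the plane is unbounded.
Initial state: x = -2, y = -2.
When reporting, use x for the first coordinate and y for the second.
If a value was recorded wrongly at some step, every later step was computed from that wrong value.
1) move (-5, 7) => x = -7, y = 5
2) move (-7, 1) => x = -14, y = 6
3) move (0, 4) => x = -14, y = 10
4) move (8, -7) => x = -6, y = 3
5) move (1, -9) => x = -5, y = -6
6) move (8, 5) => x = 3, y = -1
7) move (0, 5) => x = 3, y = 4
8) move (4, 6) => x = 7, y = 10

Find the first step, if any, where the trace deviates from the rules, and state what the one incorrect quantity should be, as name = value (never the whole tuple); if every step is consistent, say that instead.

Recomputing the run from the initial state:
step 1: x = -7, y = 5
step 2: x = -14, y = 6
step 3: x = -14, y = 10
step 4: x = -6, y = 3
step 5: x = -5, y = -6
step 6: x = 3, y = -1
step 7: x = 3, y = 4
step 8: x = 7, y = 10
This matches the trace at every step.

no error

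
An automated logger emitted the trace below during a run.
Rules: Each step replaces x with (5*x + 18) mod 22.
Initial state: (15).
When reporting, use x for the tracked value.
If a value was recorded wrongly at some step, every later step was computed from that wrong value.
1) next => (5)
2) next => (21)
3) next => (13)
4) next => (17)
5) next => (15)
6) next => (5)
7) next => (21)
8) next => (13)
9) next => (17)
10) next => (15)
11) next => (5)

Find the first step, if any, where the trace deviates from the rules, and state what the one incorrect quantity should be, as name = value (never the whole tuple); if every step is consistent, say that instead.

Recomputing the run from the initial state:
step 1: x = 5
step 2: x = 21
step 3: x = 13
step 4: x = 17
step 5: x = 15
step 6: x = 5
step 7: x = 21
step 8: x = 13
step 9: x = 17
step 10: x = 15
step 11: x = 5
This matches the trace at every step.

no error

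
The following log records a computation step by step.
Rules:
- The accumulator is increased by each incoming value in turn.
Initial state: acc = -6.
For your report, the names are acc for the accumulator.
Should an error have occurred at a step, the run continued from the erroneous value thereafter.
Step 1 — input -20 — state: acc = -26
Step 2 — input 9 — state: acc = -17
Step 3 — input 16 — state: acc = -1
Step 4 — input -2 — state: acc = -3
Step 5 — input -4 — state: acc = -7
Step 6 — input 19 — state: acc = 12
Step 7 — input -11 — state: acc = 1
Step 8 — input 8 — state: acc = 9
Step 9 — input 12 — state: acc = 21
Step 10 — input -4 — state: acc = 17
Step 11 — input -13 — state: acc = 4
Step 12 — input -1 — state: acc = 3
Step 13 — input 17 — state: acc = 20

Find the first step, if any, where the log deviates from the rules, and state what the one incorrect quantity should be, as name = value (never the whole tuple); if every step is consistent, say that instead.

Recomputing the run from the initial state:
step 1: acc = -26
step 2: acc = -17
step 3: acc = -1
step 4: acc = -3
step 5: acc = -7
step 6: acc = 12
step 7: acc = 1
step 8: acc = 9
step 9: acc = 21
step 10: acc = 17
step 11: acc = 4
step 12: acc = 3
step 13: acc = 20
This matches the log at every step.

no error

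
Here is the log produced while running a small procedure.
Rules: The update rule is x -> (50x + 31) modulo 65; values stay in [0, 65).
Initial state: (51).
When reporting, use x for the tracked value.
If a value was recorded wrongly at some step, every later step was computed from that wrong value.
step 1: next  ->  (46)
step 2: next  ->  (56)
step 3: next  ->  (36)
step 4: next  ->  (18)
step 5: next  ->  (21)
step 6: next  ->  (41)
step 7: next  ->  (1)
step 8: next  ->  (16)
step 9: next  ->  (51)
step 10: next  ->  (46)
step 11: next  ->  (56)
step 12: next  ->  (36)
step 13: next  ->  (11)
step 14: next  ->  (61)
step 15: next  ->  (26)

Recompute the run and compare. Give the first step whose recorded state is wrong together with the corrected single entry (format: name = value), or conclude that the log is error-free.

step 4, x = 11

1. x = (50*51 + 31) mod 65 = 46 (no discrepancy)
2. x = (50*46 + 31) mod 65 = 56 (no discrepancy)
3. x = (50*56 + 31) mod 65 = 36 (consistent with the log)
4. x = (50*36 + 31) mod 65 = 11 (this is not what the log shows)
First deviation found at step 4; the corrected entry is x = 11.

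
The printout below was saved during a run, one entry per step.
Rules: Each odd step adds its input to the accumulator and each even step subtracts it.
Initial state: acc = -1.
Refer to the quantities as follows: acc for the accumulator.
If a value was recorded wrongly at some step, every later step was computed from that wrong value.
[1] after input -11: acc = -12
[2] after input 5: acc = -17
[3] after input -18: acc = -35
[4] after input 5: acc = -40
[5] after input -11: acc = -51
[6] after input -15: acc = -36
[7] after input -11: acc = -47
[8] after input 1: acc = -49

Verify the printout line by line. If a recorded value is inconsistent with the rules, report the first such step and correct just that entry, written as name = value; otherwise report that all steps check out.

Recomputing the run from the initial state:
step 1: acc = -12
step 2: acc = -17
step 3: acc = -35
step 4: acc = -40
step 5: acc = -51
step 6: acc = -36
step 7: acc = -47
step 8: acc = -48
The first disagreement with the printout is at step 8, where the value should be acc = -48.

step 8, acc = -48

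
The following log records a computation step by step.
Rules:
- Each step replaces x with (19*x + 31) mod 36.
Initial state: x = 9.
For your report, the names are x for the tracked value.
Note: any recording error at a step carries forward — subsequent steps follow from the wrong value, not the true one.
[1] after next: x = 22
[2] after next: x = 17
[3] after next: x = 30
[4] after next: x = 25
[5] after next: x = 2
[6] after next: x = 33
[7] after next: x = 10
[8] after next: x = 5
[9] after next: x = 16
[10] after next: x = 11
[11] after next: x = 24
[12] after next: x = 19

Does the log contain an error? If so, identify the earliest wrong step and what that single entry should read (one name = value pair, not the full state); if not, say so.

Step 1: x = (19*9 + 31) mod 36 = 22 — consistent with the log.
Step 2: x = (19*22 + 31) mod 36 = 17 — consistent with the log.
Step 3: x = (19*17 + 31) mod 36 = 30 — exactly as logged.
Step 4: x = (19*30 + 31) mod 36 = 25 — exactly as logged.
Step 5: x = (19*25 + 31) mod 36 = 2 — same as recorded.
Step 6: x = (19*2 + 31) mod 36 = 33 — exactly as logged.
Step 7: x = (19*33 + 31) mod 36 = 10 — confirmed correct.
Step 8: x = (19*10 + 31) mod 36 = 5 — no discrepancy.
Step 9: x = (19*5 + 31) mod 36 = 18 — the recorded entry deviates here.
Conclusion: step 9 carries the first error; the entry should be x = 18.

step 9, x = 18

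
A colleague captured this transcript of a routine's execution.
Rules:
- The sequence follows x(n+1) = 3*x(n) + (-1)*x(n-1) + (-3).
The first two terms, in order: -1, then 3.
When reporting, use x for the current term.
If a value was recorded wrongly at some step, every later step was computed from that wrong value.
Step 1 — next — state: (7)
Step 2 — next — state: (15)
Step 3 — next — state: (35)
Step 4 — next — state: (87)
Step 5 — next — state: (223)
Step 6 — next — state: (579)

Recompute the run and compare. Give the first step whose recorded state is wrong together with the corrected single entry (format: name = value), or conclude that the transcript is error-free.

no error

Recomputing the run from the initial state:
step 1: x = 7
step 2: x = 15
step 3: x = 35
step 4: x = 87
step 5: x = 223
step 6: x = 579
This matches the transcript at every step.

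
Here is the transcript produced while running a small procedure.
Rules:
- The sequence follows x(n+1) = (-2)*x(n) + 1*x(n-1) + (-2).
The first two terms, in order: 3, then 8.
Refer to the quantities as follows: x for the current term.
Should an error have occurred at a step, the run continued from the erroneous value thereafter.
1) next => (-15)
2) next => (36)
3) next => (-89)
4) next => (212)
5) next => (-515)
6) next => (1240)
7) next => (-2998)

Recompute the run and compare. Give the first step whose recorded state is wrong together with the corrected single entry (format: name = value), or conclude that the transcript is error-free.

1. x = -2*(8) + (1)*(3) + (-2) = -15 (consistent with the transcript)
2. x = -2*(-15) + (1)*(8) + (-2) = 36 (exactly as logged)
3. x = -2*(36) + (1)*(-15) + (-2) = -89 (verified)
4. x = -2*(-89) + (1)*(36) + (-2) = 212 (matches)
5. x = -2*(212) + (1)*(-89) + (-2) = -515 (confirmed correct)
6. x = -2*(-515) + (1)*(212) + (-2) = 1240 (agrees with the transcript)
7. x = -2*(1240) + (1)*(-515) + (-2) = -2997 (the entry is off here)
So the first discrepancy is step 7, where the right value is x = -2997.

step 7, x = -2997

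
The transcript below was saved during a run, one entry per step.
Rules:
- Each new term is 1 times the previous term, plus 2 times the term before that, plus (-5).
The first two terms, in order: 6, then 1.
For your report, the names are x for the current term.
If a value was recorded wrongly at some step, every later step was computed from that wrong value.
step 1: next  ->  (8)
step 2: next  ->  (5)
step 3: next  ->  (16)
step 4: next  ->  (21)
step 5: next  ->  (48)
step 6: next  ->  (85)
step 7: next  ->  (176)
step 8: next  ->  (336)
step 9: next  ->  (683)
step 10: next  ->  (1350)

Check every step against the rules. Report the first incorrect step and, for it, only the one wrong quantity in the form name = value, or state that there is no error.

step 8, x = 341

Step 1: x = 1*(1) + (2)*(6) + (-5) = 8 — no discrepancy.
Step 2: x = 1*(8) + (2)*(1) + (-5) = 5 — verified.
Step 3: x = 1*(5) + (2)*(8) + (-5) = 16 — exactly as logged.
Step 4: x = 1*(16) + (2)*(5) + (-5) = 21 — verified.
Step 5: x = 1*(21) + (2)*(16) + (-5) = 48 — checks out.
Step 6: x = 1*(48) + (2)*(21) + (-5) = 85 — in agreement.
Step 7: x = 1*(85) + (2)*(48) + (-5) = 176 — same as recorded.
Step 8: x = 1*(176) + (2)*(85) + (-5) = 341 — not what was recorded.
Conclusion: step 8 carries the first error; the entry should be x = 341.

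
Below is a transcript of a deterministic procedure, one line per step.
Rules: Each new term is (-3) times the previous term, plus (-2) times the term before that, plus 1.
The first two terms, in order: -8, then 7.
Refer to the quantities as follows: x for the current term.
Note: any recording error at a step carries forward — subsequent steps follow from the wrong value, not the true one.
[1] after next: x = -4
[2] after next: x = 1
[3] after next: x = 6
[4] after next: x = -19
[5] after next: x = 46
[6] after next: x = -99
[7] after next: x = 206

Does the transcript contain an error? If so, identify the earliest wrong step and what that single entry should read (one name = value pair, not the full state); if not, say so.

Recomputing the run from the initial state:
step 1: x = -4
step 2: x = -1
step 3: x = 12
step 4: x = -33
step 5: x = 76
step 6: x = -161
step 7: x = 332
The first disagreement with the transcript is at step 2, where the value should be x = -1.

step 2, x = -1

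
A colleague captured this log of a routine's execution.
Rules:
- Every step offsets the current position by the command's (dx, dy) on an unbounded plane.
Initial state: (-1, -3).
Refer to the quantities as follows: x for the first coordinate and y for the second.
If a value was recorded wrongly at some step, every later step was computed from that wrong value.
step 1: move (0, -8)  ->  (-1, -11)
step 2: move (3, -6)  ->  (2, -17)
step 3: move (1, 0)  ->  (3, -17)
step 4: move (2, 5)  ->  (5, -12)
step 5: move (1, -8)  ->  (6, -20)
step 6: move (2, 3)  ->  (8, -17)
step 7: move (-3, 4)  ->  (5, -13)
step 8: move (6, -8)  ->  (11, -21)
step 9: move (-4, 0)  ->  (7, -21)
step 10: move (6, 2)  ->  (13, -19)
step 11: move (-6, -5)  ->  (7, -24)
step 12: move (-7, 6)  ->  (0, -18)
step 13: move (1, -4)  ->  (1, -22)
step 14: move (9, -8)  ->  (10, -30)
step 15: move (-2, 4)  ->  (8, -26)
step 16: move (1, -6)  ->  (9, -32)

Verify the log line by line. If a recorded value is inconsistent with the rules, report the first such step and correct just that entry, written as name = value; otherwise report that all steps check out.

no error

Recomputing the run from the initial state:
step 1: x = -1, y = -11
step 2: x = 2, y = -17
step 3: x = 3, y = -17
step 4: x = 5, y = -12
step 5: x = 6, y = -20
step 6: x = 8, y = -17
step 7: x = 5, y = -13
step 8: x = 11, y = -21
step 9: x = 7, y = -21
step 10: x = 13, y = -19
step 11: x = 7, y = -24
step 12: x = 0, y = -18
step 13: x = 1, y = -22
step 14: x = 10, y = -30
step 15: x = 8, y = -26
step 16: x = 9, y = -32
This matches the log at every step.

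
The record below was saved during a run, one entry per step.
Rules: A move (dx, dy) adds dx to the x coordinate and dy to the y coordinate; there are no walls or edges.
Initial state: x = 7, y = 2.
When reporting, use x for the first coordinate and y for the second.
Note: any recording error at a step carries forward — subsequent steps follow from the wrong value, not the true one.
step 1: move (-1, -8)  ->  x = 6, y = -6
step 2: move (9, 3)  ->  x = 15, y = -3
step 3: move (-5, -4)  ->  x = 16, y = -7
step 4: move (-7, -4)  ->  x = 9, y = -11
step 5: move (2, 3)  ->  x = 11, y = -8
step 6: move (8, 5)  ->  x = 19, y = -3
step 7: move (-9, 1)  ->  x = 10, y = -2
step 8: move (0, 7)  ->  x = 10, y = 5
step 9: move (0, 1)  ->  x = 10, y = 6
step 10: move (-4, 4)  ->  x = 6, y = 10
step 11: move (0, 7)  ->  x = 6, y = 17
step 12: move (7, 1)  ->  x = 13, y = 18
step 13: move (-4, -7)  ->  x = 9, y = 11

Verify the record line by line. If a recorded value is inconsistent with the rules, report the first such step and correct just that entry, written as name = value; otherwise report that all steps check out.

step 3, x = 10

step 1: x = 7 + (-1) = 6, y = 2 + (-8) = -6 -> consistent with the record
step 2: x = 6 + (9) = 15, y = -6 + (3) = -3 -> matches
step 3: x = 15 + (-5) = 10, y = -3 + (-4) = -7 -> the recorded entry deviates here
That makes step 3 the first incorrect line — x = 10 is what it should show.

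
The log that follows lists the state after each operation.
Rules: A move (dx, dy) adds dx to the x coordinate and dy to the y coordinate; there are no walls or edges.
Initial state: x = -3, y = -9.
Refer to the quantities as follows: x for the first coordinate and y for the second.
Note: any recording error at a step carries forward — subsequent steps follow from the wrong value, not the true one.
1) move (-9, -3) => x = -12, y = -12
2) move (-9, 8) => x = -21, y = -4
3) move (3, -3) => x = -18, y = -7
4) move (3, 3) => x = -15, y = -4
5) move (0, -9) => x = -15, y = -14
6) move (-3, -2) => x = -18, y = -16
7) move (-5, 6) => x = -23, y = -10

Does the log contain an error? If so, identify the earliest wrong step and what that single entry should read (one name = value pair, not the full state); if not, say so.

step 5, y = -13

Recomputing the run from the initial state:
step 1: x = -12, y = -12
step 2: x = -21, y = -4
step 3: x = -18, y = -7
step 4: x = -15, y = -4
step 5: x = -15, y = -13
step 6: x = -18, y = -15
step 7: x = -23, y = -9
The first disagreement with the log is at step 5, where the value should be y = -13.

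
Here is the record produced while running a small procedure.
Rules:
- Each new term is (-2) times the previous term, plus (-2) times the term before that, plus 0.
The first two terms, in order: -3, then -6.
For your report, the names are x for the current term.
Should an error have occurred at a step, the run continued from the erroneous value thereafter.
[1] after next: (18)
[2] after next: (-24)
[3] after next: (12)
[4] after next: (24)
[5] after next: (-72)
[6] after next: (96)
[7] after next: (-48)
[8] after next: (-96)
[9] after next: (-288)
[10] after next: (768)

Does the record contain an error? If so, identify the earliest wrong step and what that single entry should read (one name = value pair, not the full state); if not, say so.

step 9, x = 288

Recomputing the run from the initial state:
step 1: x = 18
step 2: x = -24
step 3: x = 12
step 4: x = 24
step 5: x = -72
step 6: x = 96
step 7: x = -48
step 8: x = -96
step 9: x = 288
step 10: x = -384
The first disagreement with the record is at step 9, where the value should be x = 288.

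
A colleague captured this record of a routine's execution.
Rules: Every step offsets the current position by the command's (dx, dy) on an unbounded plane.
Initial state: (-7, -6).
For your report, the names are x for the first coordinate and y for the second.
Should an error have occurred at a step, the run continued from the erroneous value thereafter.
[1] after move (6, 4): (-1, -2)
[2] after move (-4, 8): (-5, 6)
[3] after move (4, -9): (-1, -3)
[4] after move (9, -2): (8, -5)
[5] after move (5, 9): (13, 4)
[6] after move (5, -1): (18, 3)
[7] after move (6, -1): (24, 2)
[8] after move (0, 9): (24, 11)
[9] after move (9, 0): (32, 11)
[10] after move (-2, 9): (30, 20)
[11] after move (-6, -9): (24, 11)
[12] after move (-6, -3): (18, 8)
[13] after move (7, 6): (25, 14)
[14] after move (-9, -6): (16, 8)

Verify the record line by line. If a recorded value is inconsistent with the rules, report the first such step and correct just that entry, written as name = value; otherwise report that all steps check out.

step 9, x = 33

Recomputing the run from the initial state:
step 1: x = -1, y = -2
step 2: x = -5, y = 6
step 3: x = -1, y = -3
step 4: x = 8, y = -5
step 5: x = 13, y = 4
step 6: x = 18, y = 3
step 7: x = 24, y = 2
step 8: x = 24, y = 11
step 9: x = 33, y = 11
step 10: x = 31, y = 20
step 11: x = 25, y = 11
step 12: x = 19, y = 8
step 13: x = 26, y = 14
step 14: x = 17, y = 8
The first disagreement with the record is at step 9, where the value should be x = 33.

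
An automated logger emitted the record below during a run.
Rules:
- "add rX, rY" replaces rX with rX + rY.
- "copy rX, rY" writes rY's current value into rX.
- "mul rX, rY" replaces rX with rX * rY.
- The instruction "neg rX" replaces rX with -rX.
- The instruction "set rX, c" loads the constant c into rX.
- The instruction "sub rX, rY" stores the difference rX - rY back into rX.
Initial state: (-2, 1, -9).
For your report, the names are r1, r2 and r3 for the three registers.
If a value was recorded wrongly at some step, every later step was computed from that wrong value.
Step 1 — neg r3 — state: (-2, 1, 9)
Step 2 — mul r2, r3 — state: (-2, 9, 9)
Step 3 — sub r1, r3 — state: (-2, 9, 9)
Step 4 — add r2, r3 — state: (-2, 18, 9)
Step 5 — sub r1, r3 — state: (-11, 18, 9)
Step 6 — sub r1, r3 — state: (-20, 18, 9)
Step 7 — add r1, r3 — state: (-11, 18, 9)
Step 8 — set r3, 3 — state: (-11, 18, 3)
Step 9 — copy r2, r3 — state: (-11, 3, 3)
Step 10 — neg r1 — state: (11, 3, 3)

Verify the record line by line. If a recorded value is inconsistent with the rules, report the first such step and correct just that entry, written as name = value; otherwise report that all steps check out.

1. r3 = -(-9) = 9 (confirmed correct)
2. r2 = 1 * 9 = 9 (no discrepancy)
3. r1 = -2 - 9 = -11 (the record disagrees here)
First deviation found at step 3; the corrected entry is r1 = -11.

step 3, r1 = -11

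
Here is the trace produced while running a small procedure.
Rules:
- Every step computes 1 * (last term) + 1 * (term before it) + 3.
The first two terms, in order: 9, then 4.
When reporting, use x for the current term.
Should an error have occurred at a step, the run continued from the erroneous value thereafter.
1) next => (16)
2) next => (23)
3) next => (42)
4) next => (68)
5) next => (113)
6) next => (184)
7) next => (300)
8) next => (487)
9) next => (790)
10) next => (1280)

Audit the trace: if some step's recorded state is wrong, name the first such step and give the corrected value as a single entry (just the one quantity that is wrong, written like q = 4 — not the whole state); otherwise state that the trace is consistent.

1. x = 1*(4) + (1)*(9) + (3) = 16 (in agreement)
2. x = 1*(16) + (1)*(4) + (3) = 23 (no discrepancy)
3. x = 1*(23) + (1)*(16) + (3) = 42 (verified)
4. x = 1*(42) + (1)*(23) + (3) = 68 (verified)
5. x = 1*(68) + (1)*(42) + (3) = 113 (consistent with the trace)
6. x = 1*(113) + (1)*(68) + (3) = 184 (same as recorded)
7. x = 1*(184) + (1)*(113) + (3) = 300 (exactly as logged)
8. x = 1*(300) + (1)*(184) + (3) = 487 (verified)
9. x = 1*(487) + (1)*(300) + (3) = 790 (consistent with the trace)
10. x = 1*(790) + (1)*(487) + (3) = 1280 (no discrepancy)
Every step is consistent.

no error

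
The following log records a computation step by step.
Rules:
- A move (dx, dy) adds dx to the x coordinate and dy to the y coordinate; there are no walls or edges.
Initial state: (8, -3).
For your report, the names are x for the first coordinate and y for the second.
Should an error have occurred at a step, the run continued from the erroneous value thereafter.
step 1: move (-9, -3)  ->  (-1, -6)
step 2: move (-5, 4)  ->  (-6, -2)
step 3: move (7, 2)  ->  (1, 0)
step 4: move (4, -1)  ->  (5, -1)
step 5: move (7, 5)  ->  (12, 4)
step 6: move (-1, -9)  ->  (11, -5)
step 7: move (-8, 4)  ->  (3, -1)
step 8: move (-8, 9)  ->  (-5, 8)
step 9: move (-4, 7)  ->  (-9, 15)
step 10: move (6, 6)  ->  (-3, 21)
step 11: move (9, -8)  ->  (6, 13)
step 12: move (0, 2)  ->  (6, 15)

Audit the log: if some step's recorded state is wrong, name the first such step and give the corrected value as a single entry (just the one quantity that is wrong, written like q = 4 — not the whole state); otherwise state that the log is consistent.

no error

Recomputing the run from the initial state:
step 1: x = -1, y = -6
step 2: x = -6, y = -2
step 3: x = 1, y = 0
step 4: x = 5, y = -1
step 5: x = 12, y = 4
step 6: x = 11, y = -5
step 7: x = 3, y = -1
step 8: x = -5, y = 8
step 9: x = -9, y = 15
step 10: x = -3, y = 21
step 11: x = 6, y = 13
step 12: x = 6, y = 15
This matches the log at every step.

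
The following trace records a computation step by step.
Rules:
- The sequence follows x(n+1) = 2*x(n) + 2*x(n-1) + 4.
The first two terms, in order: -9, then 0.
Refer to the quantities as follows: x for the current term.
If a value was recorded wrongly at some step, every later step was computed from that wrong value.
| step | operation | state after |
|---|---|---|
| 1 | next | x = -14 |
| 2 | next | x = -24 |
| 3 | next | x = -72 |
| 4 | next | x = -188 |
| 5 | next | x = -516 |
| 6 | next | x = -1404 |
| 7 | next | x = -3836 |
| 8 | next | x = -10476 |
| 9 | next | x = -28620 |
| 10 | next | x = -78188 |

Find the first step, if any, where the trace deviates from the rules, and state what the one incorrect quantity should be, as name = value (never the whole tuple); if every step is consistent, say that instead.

no error

step 1: x = 2*(0) + (2)*(-9) + (4) = -14 -> checks out
step 2: x = 2*(-14) + (2)*(0) + (4) = -24 -> consistent with the trace
step 3: x = 2*(-24) + (2)*(-14) + (4) = -72 -> consistent with the trace
step 4: x = 2*(-72) + (2)*(-24) + (4) = -188 -> checks out
step 5: x = 2*(-188) + (2)*(-72) + (4) = -516 -> no discrepancy
step 6: x = 2*(-516) + (2)*(-188) + (4) = -1404 -> agrees with the trace
step 7: x = 2*(-1404) + (2)*(-516) + (4) = -3836 -> consistent with the trace
step 8: x = 2*(-3836) + (2)*(-1404) + (4) = -10476 -> agrees with the trace
step 9: x = 2*(-10476) + (2)*(-3836) + (4) = -28620 -> exactly as logged
step 10: x = 2*(-28620) + (2)*(-10476) + (4) = -78188 -> consistent with the trace
All steps check out; nothing to correct.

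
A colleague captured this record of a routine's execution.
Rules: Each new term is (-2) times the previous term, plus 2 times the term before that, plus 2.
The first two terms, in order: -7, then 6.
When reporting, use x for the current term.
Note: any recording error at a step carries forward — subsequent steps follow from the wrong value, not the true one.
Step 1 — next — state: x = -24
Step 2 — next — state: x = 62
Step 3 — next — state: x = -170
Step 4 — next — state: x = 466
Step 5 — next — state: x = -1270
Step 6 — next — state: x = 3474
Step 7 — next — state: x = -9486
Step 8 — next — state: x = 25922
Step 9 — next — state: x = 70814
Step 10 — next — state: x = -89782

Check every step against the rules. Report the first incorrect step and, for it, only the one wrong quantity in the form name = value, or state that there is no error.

Recomputing the run from the initial state:
step 1: x = -24
step 2: x = 62
step 3: x = -170
step 4: x = 466
step 5: x = -1270
step 6: x = 3474
step 7: x = -9486
step 8: x = 25922
step 9: x = -70814
step 10: x = 193474
The first disagreement with the record is at step 9, where the value should be x = -70814.

step 9, x = -70814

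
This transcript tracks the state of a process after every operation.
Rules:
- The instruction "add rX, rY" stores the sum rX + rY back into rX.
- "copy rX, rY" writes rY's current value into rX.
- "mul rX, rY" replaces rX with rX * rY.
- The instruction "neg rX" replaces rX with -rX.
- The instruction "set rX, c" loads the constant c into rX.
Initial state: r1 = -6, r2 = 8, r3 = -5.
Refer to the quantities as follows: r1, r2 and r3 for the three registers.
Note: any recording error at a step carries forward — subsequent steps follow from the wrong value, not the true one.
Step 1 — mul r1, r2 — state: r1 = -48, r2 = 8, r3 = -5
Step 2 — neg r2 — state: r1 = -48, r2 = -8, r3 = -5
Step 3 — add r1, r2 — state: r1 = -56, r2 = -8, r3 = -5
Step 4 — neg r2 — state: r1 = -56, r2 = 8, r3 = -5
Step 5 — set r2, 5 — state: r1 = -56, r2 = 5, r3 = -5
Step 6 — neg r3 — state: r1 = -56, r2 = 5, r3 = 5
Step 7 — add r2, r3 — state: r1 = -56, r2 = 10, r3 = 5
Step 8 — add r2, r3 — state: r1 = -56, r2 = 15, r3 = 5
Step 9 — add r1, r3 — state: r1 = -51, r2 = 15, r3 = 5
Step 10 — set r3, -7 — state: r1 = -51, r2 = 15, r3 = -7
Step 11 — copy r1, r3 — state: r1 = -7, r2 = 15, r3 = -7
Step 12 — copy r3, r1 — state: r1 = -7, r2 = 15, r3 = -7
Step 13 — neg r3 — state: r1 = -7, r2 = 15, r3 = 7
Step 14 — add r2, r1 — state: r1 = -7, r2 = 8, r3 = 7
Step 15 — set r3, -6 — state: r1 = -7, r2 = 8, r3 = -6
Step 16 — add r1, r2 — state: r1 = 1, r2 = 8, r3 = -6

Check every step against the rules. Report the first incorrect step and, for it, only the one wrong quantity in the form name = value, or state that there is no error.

no error

Step 1: r1 = -6 * 8 = -48 — verified.
Step 2: r2 = -(8) = -8 — matches.
Step 3: r1 = -48 + -8 = -56 — no discrepancy.
Step 4: r2 = -(-8) = 8 — checks out.
Step 5: r2 = 5 — same as recorded.
Step 6: r3 = -(-5) = 5 — verified.
Step 7: r2 = 5 + 5 = 10 — confirmed correct.
Step 8: r2 = 10 + 5 = 15 — same as recorded.
Step 9: r1 = -56 + 5 = -51 — verified.
Step 10: r3 = -7 — in agreement.
Step 11: r1 = -7 — agrees with the transcript.
Step 12: r3 = -7 — exactly as logged.
Step 13: r3 = -(-7) = 7 — matches.
Step 14: r2 = 15 + -7 = 8 — in agreement.
Step 15: r3 = -6 — no discrepancy.
Step 16: r1 = -7 + 8 = 1 — matches.
The whole run recomputes cleanly — no discrepancies.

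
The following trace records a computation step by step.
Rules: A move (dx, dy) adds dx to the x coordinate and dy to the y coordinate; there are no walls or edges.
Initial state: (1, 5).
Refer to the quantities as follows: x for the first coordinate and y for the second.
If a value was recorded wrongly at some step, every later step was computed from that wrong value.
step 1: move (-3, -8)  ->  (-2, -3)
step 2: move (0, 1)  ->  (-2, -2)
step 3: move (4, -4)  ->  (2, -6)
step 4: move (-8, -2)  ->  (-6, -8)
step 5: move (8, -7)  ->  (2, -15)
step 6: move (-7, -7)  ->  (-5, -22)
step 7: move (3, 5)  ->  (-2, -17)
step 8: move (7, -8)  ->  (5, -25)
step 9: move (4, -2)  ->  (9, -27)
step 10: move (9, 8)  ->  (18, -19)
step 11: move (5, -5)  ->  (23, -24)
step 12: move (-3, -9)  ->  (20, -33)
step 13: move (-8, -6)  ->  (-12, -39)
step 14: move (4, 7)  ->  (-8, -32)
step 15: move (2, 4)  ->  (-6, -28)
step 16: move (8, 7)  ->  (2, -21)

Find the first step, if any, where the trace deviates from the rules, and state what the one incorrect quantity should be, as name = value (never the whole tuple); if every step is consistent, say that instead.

step 13, x = 12

Step 1: x = 1 + (-3) = -2, y = 5 + (-8) = -3 — confirmed correct.
Step 2: x = -2 + (0) = -2, y = -3 + (1) = -2 — verified.
Step 3: x = -2 + (4) = 2, y = -2 + (-4) = -6 — confirmed correct.
Step 4: x = 2 + (-8) = -6, y = -6 + (-2) = -8 — exactly as logged.
Step 5: x = -6 + (8) = 2, y = -8 + (-7) = -15 — exactly as logged.
Step 6: x = 2 + (-7) = -5, y = -15 + (-7) = -22 — verified.
Step 7: x = -5 + (3) = -2, y = -22 + (5) = -17 — consistent with the trace.
Step 8: x = -2 + (7) = 5, y = -17 + (-8) = -25 — checks out.
Step 9: x = 5 + (4) = 9, y = -25 + (-2) = -27 — same as recorded.
Step 10: x = 9 + (9) = 18, y = -27 + (8) = -19 — consistent with the trace.
Step 11: x = 18 + (5) = 23, y = -19 + (-5) = -24 — in agreement.
Step 12: x = 23 + (-3) = 20, y = -24 + (-9) = -33 — checks out.
Step 13: x = 20 + (-8) = 12, y = -33 + (-6) = -39 — a discrepancy with the trace.
So the first discrepancy is step 13, where the right value is x = 12.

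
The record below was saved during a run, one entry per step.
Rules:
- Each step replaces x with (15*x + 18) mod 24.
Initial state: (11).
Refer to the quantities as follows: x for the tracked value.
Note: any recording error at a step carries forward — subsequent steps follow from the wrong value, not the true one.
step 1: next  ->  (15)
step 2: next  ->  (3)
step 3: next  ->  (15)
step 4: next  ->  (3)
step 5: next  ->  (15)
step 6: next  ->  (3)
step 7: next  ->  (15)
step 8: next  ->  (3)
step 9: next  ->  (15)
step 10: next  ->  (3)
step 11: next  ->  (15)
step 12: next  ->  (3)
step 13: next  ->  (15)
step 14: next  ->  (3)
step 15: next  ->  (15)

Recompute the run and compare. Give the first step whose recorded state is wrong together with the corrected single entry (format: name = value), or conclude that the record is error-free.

Recomputing the run from the initial state:
step 1: x = 15
step 2: x = 3
step 3: x = 15
step 4: x = 3
step 5: x = 15
step 6: x = 3
step 7: x = 15
step 8: x = 3
step 9: x = 15
step 10: x = 3
step 11: x = 15
step 12: x = 3
step 13: x = 15
step 14: x = 3
step 15: x = 15
This matches the record at every step.

no error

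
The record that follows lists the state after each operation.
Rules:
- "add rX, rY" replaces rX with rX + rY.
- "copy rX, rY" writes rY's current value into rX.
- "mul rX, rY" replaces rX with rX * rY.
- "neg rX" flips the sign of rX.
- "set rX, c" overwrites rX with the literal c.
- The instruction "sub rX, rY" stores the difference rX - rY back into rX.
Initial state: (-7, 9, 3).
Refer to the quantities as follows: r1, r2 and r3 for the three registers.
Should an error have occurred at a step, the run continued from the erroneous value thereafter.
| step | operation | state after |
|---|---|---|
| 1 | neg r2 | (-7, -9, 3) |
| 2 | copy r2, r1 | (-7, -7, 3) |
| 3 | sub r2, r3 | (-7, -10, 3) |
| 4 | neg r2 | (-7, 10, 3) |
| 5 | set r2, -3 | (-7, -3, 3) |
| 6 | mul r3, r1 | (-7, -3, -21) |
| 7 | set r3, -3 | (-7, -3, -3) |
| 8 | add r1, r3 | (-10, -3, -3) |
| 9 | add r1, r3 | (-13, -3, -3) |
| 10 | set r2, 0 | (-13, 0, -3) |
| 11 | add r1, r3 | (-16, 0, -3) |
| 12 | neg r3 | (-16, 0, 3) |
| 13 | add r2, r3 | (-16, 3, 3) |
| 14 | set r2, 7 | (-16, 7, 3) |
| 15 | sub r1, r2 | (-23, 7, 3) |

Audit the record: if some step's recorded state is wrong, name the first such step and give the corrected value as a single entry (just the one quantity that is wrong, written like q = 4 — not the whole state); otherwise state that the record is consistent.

Recomputing the run from the initial state:
step 1: r1 = -7, r2 = -9, r3 = 3
step 2: r1 = -7, r2 = -7, r3 = 3
step 3: r1 = -7, r2 = -10, r3 = 3
step 4: r1 = -7, r2 = 10, r3 = 3
step 5: r1 = -7, r2 = -3, r3 = 3
step 6: r1 = -7, r2 = -3, r3 = -21
step 7: r1 = -7, r2 = -3, r3 = -3
step 8: r1 = -10, r2 = -3, r3 = -3
step 9: r1 = -13, r2 = -3, r3 = -3
step 10: r1 = -13, r2 = 0, r3 = -3
step 11: r1 = -16, r2 = 0, r3 = -3
step 12: r1 = -16, r2 = 0, r3 = 3
step 13: r1 = -16, r2 = 3, r3 = 3
step 14: r1 = -16, r2 = 7, r3 = 3
step 15: r1 = -23, r2 = 7, r3 = 3
This matches the record at every step.

no error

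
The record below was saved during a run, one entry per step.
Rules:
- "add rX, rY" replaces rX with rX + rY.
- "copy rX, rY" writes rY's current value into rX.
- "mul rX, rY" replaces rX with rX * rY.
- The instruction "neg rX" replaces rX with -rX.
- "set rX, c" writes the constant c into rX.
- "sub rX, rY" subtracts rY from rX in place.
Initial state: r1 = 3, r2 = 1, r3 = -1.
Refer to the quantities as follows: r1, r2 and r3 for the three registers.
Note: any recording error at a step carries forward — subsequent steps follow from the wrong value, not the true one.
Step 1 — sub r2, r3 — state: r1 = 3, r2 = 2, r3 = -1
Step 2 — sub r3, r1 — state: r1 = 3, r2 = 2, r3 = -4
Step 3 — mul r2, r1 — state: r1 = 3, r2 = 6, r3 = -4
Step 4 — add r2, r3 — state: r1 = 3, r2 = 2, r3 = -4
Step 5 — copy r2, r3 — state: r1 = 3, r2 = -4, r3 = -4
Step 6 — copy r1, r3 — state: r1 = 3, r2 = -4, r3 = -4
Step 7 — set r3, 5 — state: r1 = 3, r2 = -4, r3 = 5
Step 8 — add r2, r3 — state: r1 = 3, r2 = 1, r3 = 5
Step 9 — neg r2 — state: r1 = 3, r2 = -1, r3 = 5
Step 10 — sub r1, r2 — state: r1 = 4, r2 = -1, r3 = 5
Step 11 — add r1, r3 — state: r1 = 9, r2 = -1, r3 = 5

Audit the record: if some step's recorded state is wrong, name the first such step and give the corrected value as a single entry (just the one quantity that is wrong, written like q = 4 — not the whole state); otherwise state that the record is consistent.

step 6, r1 = -4

Recomputing the run from the initial state:
step 1: r1 = 3, r2 = 2, r3 = -1
step 2: r1 = 3, r2 = 2, r3 = -4
step 3: r1 = 3, r2 = 6, r3 = -4
step 4: r1 = 3, r2 = 2, r3 = -4
step 5: r1 = 3, r2 = -4, r3 = -4
step 6: r1 = -4, r2 = -4, r3 = -4
step 7: r1 = -4, r2 = -4, r3 = 5
step 8: r1 = -4, r2 = 1, r3 = 5
step 9: r1 = -4, r2 = -1, r3 = 5
step 10: r1 = -3, r2 = -1, r3 = 5
step 11: r1 = 2, r2 = -1, r3 = 5
The first disagreement with the record is at step 6, where the value should be r1 = -4.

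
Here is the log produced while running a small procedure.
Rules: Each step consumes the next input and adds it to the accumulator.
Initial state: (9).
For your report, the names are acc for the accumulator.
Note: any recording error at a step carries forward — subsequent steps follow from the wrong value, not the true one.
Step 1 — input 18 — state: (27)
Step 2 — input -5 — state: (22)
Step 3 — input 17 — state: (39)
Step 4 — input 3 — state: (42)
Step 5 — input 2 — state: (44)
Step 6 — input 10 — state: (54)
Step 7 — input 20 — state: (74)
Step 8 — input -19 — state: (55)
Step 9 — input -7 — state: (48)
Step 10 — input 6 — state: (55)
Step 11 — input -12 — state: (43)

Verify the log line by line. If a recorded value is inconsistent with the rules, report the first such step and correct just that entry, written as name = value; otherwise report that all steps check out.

Recomputing the run from the initial state:
step 1: acc = 27
step 2: acc = 22
step 3: acc = 39
step 4: acc = 42
step 5: acc = 44
step 6: acc = 54
step 7: acc = 74
step 8: acc = 55
step 9: acc = 48
step 10: acc = 54
step 11: acc = 42
The first disagreement with the log is at step 10, where the value should be acc = 54.

step 10, acc = 54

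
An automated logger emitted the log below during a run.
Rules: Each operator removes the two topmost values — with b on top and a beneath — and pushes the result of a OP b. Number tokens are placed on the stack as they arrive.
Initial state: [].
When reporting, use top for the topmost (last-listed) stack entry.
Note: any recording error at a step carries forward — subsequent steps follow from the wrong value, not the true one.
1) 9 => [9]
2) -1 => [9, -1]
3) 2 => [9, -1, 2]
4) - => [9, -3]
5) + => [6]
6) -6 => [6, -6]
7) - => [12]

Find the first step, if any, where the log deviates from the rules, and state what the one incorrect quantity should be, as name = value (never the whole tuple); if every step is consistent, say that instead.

Step 1: push 9: top = 9 — agrees with the log.
Step 2: push -1: top = -1 — in agreement.
Step 3: push 2: top = 2 — same as recorded.
Step 4: -1 - 2 = -3 — consistent with the log.
Step 5: 9 + -3 = 6 — checks out.
Step 6: push -6: top = -6 — matches.
Step 7: 6 - -6 = 12 — matches.
All steps check out; nothing to correct.

no error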